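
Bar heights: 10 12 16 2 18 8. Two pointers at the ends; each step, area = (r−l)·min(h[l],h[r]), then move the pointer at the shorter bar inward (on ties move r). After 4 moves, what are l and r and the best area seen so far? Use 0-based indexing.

[0,5] min(10,8)*5=40 best=40 * → r--
[0,4] min(10,18)*4=40 best=40 → l++
[1,4] min(12,18)*3=36 best=40 → l++
[2,4] min(16,18)*2=32 best=40 → l++

l=3, r=4, best area=40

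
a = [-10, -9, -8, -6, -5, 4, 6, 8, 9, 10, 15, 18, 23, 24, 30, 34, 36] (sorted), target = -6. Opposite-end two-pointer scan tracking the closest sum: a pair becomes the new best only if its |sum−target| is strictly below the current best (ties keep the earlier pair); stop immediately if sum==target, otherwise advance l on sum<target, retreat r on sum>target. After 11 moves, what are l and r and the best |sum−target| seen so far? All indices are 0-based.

l=0 r=16: -10+36=26 d=32 *, r--
l=0 r=15: -10+34=24 d=30 *, r--
l=0 r=14: -10+30=20 d=26 *, r--
l=0 r=13: -10+24=14 d=20 *, r--
l=0 r=12: -10+23=13 d=19 *, r--
l=0 r=11: -10+18=8 d=14 *, r--
l=0 r=10: -10+15=5 d=11 *, r--
l=0 r=9: -10+10=0 d=6 *, r--
l=0 r=8: -10+9=-1 d=5 *, r--
l=0 r=7: -10+8=-2 d=4 *, r--
l=0 r=6: -10+6=-4 d=2 *, r--

l=0, r=5, best |Δ|=2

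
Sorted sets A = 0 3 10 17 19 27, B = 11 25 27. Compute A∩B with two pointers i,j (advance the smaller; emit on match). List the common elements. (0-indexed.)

[i=0,j=0] 0<11 → i++
[i=1,j=0] 3<11 → i++
[i=2,j=0] 10<11 → i++
[i=3,j=0] 17>11 → j++
[i=3,j=1] 17<25 → i++
[i=4,j=1] 19<25 → i++
[i=5,j=1] 27>25 → j++
[i=5,j=2] 27==27 emit → i++,j++

intersection = [27]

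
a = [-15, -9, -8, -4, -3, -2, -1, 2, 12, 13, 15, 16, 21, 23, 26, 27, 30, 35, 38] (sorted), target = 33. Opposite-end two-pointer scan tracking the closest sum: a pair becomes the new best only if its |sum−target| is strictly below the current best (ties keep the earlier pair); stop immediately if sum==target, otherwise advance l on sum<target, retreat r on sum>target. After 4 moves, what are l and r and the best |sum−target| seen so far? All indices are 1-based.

l=1 r=19: -15+38=23 d=10 *, l++
l=2 r=19: -9+38=29 d=4 *, l++
l=3 r=19: -8+38=30 d=3 *, l++
l=4 r=19: -4+38=34 d=1 *, r--

l=4, r=18, best |Δ|=1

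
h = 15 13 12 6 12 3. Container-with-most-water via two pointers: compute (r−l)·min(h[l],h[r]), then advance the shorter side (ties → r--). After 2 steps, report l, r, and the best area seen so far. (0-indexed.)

[0,5] min(15,3)*5=15 best=15 * → r--
[0,4] min(15,12)*4=48 best=48 * → r--

l=0, r=3, best area=48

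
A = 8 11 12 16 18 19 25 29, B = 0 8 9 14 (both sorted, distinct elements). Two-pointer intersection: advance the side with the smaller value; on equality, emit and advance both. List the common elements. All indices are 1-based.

intersection = [8]

[i=1,j=1] 8>0 → j++
[i=1,j=2] 8==8 emit → i++,j++
[i=2,j=3] 11>9 → j++
[i=2,j=4] 11<14 → i++
[i=3,j=4] 12<14 → i++
[i=4,j=4] 16>14 → j++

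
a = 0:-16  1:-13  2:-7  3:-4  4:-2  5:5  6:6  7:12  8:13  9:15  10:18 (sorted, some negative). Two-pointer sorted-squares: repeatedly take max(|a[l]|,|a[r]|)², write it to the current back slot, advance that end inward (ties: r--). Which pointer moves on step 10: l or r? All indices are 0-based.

l

[0,10] |-16|<=|18| out[10]=324 → r--
[0,9] |-16|>|15| out[9]=256 → l++
[1,9] |-13|<=|15| out[8]=225 → r--
[1,8] |-13|<=|13| out[7]=169 → r--
[1,7] |-13|>|12| out[6]=169 → l++
[2,7] |-7|<=|12| out[5]=144 → r--
[2,6] |-7|>|6| out[4]=49 → l++
[3,6] |-4|<=|6| out[3]=36 → r--
[3,5] |-4|<=|5| out[2]=25 → r--
[3,4] |-4|>|-2| out[1]=16 → l++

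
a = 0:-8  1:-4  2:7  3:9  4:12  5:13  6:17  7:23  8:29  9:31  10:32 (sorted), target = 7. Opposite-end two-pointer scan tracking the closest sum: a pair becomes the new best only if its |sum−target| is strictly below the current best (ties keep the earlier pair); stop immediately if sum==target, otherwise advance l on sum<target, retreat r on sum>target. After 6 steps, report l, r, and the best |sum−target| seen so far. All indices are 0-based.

[0,10] -8+32=24 d=17 * → r--
[0,9] -8+31=23 d=16 * → r--
[0,8] -8+29=21 d=14 * → r--
[0,7] -8+23=15 d=8 * → r--
[0,6] -8+17=9 d=2 * → r--
[0,5] -8+13=5 d=2 → l++

l=1, r=5, best |Δ|=2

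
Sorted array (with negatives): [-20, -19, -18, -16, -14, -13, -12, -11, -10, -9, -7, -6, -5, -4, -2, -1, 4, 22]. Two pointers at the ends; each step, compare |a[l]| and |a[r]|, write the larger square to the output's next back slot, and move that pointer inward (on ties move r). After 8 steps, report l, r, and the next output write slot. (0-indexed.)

l=7, r=16, next write slot=9

l=0 r=17: |-20|<=|22| out[17]=484, r--
l=0 r=16: |-20|>|4| out[16]=400, l++
l=1 r=16: |-19|>|4| out[15]=361, l++
l=2 r=16: |-18|>|4| out[14]=324, l++
l=3 r=16: |-16|>|4| out[13]=256, l++
l=4 r=16: |-14|>|4| out[12]=196, l++
l=5 r=16: |-13|>|4| out[11]=169, l++
l=6 r=16: |-12|>|4| out[10]=144, l++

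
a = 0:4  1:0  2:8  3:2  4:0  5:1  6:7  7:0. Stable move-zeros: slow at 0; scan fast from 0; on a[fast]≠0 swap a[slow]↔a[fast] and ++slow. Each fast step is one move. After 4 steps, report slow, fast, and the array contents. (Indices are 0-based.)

(s=0,f=0) a[fast]=4≠0 swap→a[0]=4 → slow++,fast++
(s=1,f=1) a[fast]=0 → fast++
(s=1,f=2) a[fast]=8≠0 swap→a[1]=8 → slow++,fast++
(s=2,f=3) a[fast]=2≠0 swap→a[2]=2 → slow++,fast++

slow=3, fast=4, a=[4, 8, 2, 0, 0, 1, 7, 0]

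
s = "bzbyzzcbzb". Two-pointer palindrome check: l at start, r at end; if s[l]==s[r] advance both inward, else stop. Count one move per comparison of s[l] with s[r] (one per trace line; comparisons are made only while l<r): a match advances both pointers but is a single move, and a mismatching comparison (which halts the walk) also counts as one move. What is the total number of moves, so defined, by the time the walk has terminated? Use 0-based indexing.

4 moves

[0,9] 'b'=='b' → l++,r--
[1,8] 'z'=='z' → l++,r--
[2,7] 'b'=='b' → l++,r--
[3,6] 'y'!='c' → stop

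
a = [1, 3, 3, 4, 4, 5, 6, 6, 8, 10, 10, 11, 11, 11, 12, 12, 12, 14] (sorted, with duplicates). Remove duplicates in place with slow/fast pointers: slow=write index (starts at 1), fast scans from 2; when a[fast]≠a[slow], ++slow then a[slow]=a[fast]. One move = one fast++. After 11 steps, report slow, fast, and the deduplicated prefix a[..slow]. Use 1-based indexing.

(s=1,f=2) a[fast]=3≠a[slow]=1 write a[2]=3 → slow++,fast++
(s=2,f=3) a[fast]=3=a[slow] dup → fast++
(s=2,f=4) a[fast]=4≠a[slow]=3 write a[3]=4 → slow++,fast++
(s=3,f=5) a[fast]=4=a[slow] dup → fast++
(s=3,f=6) a[fast]=5≠a[slow]=4 write a[4]=5 → slow++,fast++
(s=4,f=7) a[fast]=6≠a[slow]=5 write a[5]=6 → slow++,fast++
(s=5,f=8) a[fast]=6=a[slow] dup → fast++
(s=5,f=9) a[fast]=8≠a[slow]=6 write a[6]=8 → slow++,fast++
(s=6,f=10) a[fast]=10≠a[slow]=8 write a[7]=10 → slow++,fast++
(s=7,f=11) a[fast]=10=a[slow] dup → fast++
(s=7,f=12) a[fast]=11≠a[slow]=10 write a[8]=11 → slow++,fast++

slow=8, fast=13, prefix=[1, 3, 4, 5, 6, 8, 10, 11]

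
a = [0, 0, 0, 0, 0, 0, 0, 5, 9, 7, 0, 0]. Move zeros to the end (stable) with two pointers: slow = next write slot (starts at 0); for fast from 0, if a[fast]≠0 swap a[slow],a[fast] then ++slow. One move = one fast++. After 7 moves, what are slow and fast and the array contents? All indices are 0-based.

(s=0,f=0) a[fast]=0 → fast++
(s=0,f=1) a[fast]=0 → fast++
(s=0,f=2) a[fast]=0 → fast++
(s=0,f=3) a[fast]=0 → fast++
(s=0,f=4) a[fast]=0 → fast++
(s=0,f=5) a[fast]=0 → fast++
(s=0,f=6) a[fast]=0 → fast++

slow=0, fast=7, a=[0, 0, 0, 0, 0, 0, 0, 5, 9, 7, 0, 0]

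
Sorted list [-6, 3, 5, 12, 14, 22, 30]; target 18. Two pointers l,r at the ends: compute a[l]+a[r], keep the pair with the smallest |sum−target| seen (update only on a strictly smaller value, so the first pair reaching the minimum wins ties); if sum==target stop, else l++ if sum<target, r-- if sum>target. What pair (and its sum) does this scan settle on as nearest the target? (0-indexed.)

l=0 r=6: -6+30=24 d=6 *, r--
l=0 r=5: -6+22=16 d=2 *, l++
l=1 r=5: 3+22=25 d=7, r--
l=1 r=4: 3+14=17 d=1 *, l++
l=2 r=4: 5+14=19 d=1, r--
l=2 r=3: 5+12=17 d=1, l++

pair (3, 14) with sum 17 (|Δ|=1)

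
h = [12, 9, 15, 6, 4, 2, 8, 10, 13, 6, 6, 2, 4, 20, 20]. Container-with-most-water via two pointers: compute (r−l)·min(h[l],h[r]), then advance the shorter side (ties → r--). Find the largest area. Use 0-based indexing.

[0,14] min(12,20)*14=168 best=168 * → l++
[1,14] min(9,20)*13=117 best=168 → l++
[2,14] min(15,20)*12=180 best=180 * → l++
[3,14] min(6,20)*11=66 best=180 → l++
[4,14] min(4,20)*10=40 best=180 → l++
[5,14] min(2,20)*9=18 best=180 → l++
[6,14] min(8,20)*8=64 best=180 → l++
[7,14] min(10,20)*7=70 best=180 → l++
[8,14] min(13,20)*6=78 best=180 → l++
[9,14] min(6,20)*5=30 best=180 → l++
[10,14] min(6,20)*4=24 best=180 → l++
[11,14] min(2,20)*3=6 best=180 → l++
[12,14] min(4,20)*2=8 best=180 → l++
[13,14] min(20,20)*1=20 best=180 → r--

max area = 180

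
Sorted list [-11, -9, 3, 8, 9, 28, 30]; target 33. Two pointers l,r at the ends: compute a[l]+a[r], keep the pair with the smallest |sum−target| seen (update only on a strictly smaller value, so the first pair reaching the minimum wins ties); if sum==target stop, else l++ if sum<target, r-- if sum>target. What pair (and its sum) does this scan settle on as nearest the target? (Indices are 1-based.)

l=1 r=7: -11+30=19 d=14 *, l++
l=2 r=7: -9+30=21 d=12 *, l++
l=3 r=7: 3+30=33 d=0 *, stop

pair (3, 30) with sum 33 (|Δ|=0)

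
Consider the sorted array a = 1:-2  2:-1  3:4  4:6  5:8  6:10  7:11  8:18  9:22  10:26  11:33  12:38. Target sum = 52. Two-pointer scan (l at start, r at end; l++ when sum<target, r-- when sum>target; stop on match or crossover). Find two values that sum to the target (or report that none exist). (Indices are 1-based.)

l=1 r=12: -2+38=36 <52, l++
l=2 r=12: -1+38=37 <52, l++
l=3 r=12: 4+38=42 <52, l++
l=4 r=12: 6+38=44 <52, l++
l=5 r=12: 8+38=46 <52, l++
l=6 r=12: 10+38=48 <52, l++
l=7 r=12: 11+38=49 <52, l++
l=8 r=12: 18+38=56 >52, r--
l=8 r=11: 18+33=51 <52, l++
l=9 r=11: 22+33=55 >52, r--
l=9 r=10: 22+26=48 <52, l++

no pair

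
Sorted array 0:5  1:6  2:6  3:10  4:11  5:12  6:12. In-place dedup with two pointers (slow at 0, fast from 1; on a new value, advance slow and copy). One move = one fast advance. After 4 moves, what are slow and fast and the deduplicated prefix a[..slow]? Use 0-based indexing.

slow=0 fast=1: a[fast]=6≠a[slow]=5 write a[1]=6, slow++,fast++
slow=1 fast=2: a[fast]=6=a[slow] dup, fast++
slow=1 fast=3: a[fast]=10≠a[slow]=6 write a[2]=10, slow++,fast++
slow=2 fast=4: a[fast]=11≠a[slow]=10 write a[3]=11, slow++,fast++

slow=3, fast=5, prefix=[5, 6, 10, 11]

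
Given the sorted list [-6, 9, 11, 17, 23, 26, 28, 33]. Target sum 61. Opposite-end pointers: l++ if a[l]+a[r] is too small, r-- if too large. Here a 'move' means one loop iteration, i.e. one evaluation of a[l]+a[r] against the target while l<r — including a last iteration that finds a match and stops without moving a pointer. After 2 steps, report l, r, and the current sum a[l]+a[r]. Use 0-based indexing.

l=2, r=7, sum=44

l=0 r=7: -6+33=27 <61, l++
l=1 r=7: 9+33=42 <61, l++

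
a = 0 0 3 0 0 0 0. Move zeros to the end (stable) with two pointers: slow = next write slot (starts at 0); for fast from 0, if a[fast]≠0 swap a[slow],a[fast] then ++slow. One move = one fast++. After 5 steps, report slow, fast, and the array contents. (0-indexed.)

slow=0 fast=0: a[fast]=0, fast++
slow=0 fast=1: a[fast]=0, fast++
slow=0 fast=2: a[fast]=3≠0 swap→a[0]=3, slow++,fast++
slow=1 fast=3: a[fast]=0, fast++
slow=1 fast=4: a[fast]=0, fast++

slow=1, fast=5, a=[3, 0, 0, 0, 0, 0, 0]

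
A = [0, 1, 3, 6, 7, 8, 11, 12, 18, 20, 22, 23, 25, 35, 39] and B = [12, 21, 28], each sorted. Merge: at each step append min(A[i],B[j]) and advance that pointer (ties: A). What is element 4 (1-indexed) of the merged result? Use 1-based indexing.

i=1 j=1: A[i]=0<=B[j]=12 take 0, i++
i=2 j=1: A[i]=1<=B[j]=12 take 1, i++
i=3 j=1: A[i]=3<=B[j]=12 take 3, i++
i=4 j=1: A[i]=6<=B[j]=12 take 6, i++
i=5 j=1: A[i]=7<=B[j]=12 take 7, i++
i=6 j=1: A[i]=8<=B[j]=12 take 8, i++
i=7 j=1: A[i]=11<=B[j]=12 take 11, i++
i=8 j=1: A[i]=12<=B[j]=12 take 12, i++
i=9 j=1: A[i]=18>B[j]=12 take 12, j++
i=9 j=2: A[i]=18<=B[j]=21 take 18, i++
i=10 j=2: A[i]=20<=B[j]=21 take 20, i++
i=11 j=2: A[i]=22>B[j]=21 take 21, j++
i=11 j=3: A[i]=22<=B[j]=28 take 22, i++
i=12 j=3: A[i]=23<=B[j]=28 take 23, i++
i=13 j=3: A[i]=25<=B[j]=28 take 25, i++
i=14 j=3: A[i]=35>B[j]=28 take 28, j++
i=14 j=4: B done, take A[i]=35, i++
i=15 j=4: B done, take A[i]=39, i++

merged[4] = 6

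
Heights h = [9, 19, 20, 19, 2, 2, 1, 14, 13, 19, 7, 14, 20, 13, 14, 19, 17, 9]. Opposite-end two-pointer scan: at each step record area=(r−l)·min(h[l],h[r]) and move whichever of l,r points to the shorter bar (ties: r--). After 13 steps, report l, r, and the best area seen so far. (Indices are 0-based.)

[0,17] min(9,9)*17=153 best=153 * → r--
[0,16] min(9,17)*16=144 best=153 → l++
[1,16] min(19,17)*15=255 best=255 * → r--
[1,15] min(19,19)*14=266 best=266 * → r--
[1,14] min(19,14)*13=182 best=266 → r--
[1,13] min(19,13)*12=156 best=266 → r--
[1,12] min(19,20)*11=209 best=266 → l++
[2,12] min(20,20)*10=200 best=266 → r--
[2,11] min(20,14)*9=126 best=266 → r--
[2,10] min(20,7)*8=56 best=266 → r--
[2,9] min(20,19)*7=133 best=266 → r--
[2,8] min(20,13)*6=78 best=266 → r--
[2,7] min(20,14)*5=70 best=266 → r--

l=2, r=6, best area=266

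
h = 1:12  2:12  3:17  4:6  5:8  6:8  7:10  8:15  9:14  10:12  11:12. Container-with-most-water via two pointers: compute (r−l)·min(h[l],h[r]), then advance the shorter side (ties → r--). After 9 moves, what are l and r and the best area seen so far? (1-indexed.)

l=3, r=4, best area=120

l=1 r=11: min(12,12)*10=120 best=120 *, r--
l=1 r=10: min(12,12)*9=108 best=120, r--
l=1 r=9: min(12,14)*8=96 best=120, l++
l=2 r=9: min(12,14)*7=84 best=120, l++
l=3 r=9: min(17,14)*6=84 best=120, r--
l=3 r=8: min(17,15)*5=75 best=120, r--
l=3 r=7: min(17,10)*4=40 best=120, r--
l=3 r=6: min(17,8)*3=24 best=120, r--
l=3 r=5: min(17,8)*2=16 best=120, r--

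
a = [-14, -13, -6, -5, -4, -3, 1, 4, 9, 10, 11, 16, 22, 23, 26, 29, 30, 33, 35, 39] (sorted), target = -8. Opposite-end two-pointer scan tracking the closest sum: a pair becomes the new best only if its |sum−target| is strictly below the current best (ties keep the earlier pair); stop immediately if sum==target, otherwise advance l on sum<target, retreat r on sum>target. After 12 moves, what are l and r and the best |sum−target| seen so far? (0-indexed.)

l=0, r=7, best |Δ|=3

l=0 r=19: -14+39=25 d=33 *, r--
l=0 r=18: -14+35=21 d=29 *, r--
l=0 r=17: -14+33=19 d=27 *, r--
l=0 r=16: -14+30=16 d=24 *, r--
l=0 r=15: -14+29=15 d=23 *, r--
l=0 r=14: -14+26=12 d=20 *, r--
l=0 r=13: -14+23=9 d=17 *, r--
l=0 r=12: -14+22=8 d=16 *, r--
l=0 r=11: -14+16=2 d=10 *, r--
l=0 r=10: -14+11=-3 d=5 *, r--
l=0 r=9: -14+10=-4 d=4 *, r--
l=0 r=8: -14+9=-5 d=3 *, r--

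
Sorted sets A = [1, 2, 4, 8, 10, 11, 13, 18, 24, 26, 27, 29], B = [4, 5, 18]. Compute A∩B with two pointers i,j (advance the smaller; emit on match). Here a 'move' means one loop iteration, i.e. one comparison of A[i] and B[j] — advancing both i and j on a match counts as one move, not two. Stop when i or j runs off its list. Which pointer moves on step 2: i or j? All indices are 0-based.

[i=0,j=0] 1<4 → i++
[i=1,j=0] 2<4 → i++

i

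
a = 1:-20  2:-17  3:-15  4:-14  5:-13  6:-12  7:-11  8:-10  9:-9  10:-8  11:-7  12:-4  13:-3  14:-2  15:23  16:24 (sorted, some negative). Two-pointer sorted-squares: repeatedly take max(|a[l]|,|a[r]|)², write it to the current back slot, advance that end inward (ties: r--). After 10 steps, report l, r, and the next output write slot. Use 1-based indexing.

l=1 r=16: |-20|<=|24| out[16]=576, r--
l=1 r=15: |-20|<=|23| out[15]=529, r--
l=1 r=14: |-20|>|-2| out[14]=400, l++
l=2 r=14: |-17|>|-2| out[13]=289, l++
l=3 r=14: |-15|>|-2| out[12]=225, l++
l=4 r=14: |-14|>|-2| out[11]=196, l++
l=5 r=14: |-13|>|-2| out[10]=169, l++
l=6 r=14: |-12|>|-2| out[9]=144, l++
l=7 r=14: |-11|>|-2| out[8]=121, l++
l=8 r=14: |-10|>|-2| out[7]=100, l++

l=9, r=14, next write slot=6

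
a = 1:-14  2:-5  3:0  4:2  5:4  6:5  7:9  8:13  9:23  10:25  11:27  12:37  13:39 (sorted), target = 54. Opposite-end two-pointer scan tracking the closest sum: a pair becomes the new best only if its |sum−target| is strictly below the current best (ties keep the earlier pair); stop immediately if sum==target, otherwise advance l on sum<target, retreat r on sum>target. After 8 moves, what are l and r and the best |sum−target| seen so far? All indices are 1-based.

l=1 r=13: -14+39=25 d=29 *, l++
l=2 r=13: -5+39=34 d=20 *, l++
l=3 r=13: 0+39=39 d=15 *, l++
l=4 r=13: 2+39=41 d=13 *, l++
l=5 r=13: 4+39=43 d=11 *, l++
l=6 r=13: 5+39=44 d=10 *, l++
l=7 r=13: 9+39=48 d=6 *, l++
l=8 r=13: 13+39=52 d=2 *, l++

l=9, r=13, best |Δ|=2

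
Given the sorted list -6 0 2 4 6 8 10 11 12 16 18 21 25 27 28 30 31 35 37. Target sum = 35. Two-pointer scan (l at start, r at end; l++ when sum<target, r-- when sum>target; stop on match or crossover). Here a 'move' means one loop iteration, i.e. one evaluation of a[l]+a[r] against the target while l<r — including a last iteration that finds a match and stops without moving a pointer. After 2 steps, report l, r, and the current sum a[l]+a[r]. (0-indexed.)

[0,18] -6+37=31 <35 → l++
[1,18] 0+37=37 >35 → r--

l=1, r=17, sum=35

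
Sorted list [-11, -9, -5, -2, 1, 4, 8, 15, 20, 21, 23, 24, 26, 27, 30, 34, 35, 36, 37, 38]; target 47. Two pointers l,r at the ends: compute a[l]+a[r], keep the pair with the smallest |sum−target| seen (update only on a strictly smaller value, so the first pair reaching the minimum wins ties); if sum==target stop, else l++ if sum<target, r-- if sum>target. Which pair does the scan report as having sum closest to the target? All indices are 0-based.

pair (20, 27) with sum 47 (|Δ|=0)

l=0 r=19: -11+38=27 d=20 *, l++
l=1 r=19: -9+38=29 d=18 *, l++
l=2 r=19: -5+38=33 d=14 *, l++
l=3 r=19: -2+38=36 d=11 *, l++
l=4 r=19: 1+38=39 d=8 *, l++
l=5 r=19: 4+38=42 d=5 *, l++
l=6 r=19: 8+38=46 d=1 *, l++
l=7 r=19: 15+38=53 d=6, r--
l=7 r=18: 15+37=52 d=5, r--
l=7 r=17: 15+36=51 d=4, r--
l=7 r=16: 15+35=50 d=3, r--
l=7 r=15: 15+34=49 d=2, r--
l=7 r=14: 15+30=45 d=2, l++
l=8 r=14: 20+30=50 d=3, r--
l=8 r=13: 20+27=47 d=0 *, stop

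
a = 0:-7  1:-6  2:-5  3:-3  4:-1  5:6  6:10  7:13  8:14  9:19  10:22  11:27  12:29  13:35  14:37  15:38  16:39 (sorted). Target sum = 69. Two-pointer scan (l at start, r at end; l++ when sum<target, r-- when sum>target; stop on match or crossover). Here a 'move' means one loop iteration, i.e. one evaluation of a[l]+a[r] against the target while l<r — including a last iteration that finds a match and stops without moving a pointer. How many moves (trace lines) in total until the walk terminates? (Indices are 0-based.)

16 moves

l=0 r=16: -7+39=32 <69, l++
l=1 r=16: -6+39=33 <69, l++
l=2 r=16: -5+39=34 <69, l++
l=3 r=16: -3+39=36 <69, l++
l=4 r=16: -1+39=38 <69, l++
l=5 r=16: 6+39=45 <69, l++
l=6 r=16: 10+39=49 <69, l++
l=7 r=16: 13+39=52 <69, l++
l=8 r=16: 14+39=53 <69, l++
l=9 r=16: 19+39=58 <69, l++
l=10 r=16: 22+39=61 <69, l++
l=11 r=16: 27+39=66 <69, l++
l=12 r=16: 29+39=68 <69, l++
l=13 r=16: 35+39=74 >69, r--
l=13 r=15: 35+38=73 >69, r--
l=13 r=14: 35+37=72 >69, r--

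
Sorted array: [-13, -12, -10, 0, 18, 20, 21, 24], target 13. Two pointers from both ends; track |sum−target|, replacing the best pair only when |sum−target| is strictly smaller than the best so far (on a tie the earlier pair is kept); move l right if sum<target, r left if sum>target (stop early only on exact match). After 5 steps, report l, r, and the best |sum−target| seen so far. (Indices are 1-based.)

l=4, r=6, best |Δ|=1

l=1 r=8: -13+24=11 d=2 *, l++
l=2 r=8: -12+24=12 d=1 *, l++
l=3 r=8: -10+24=14 d=1, r--
l=3 r=7: -10+21=11 d=2, l++
l=4 r=7: 0+21=21 d=8, r--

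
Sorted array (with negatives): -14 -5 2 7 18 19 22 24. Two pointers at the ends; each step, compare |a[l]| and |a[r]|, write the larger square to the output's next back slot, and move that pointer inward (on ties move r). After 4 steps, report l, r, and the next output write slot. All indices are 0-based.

[0,7] |-14|<=|24| out[7]=576 → r--
[0,6] |-14|<=|22| out[6]=484 → r--
[0,5] |-14|<=|19| out[5]=361 → r--
[0,4] |-14|<=|18| out[4]=324 → r--

l=0, r=3, next write slot=3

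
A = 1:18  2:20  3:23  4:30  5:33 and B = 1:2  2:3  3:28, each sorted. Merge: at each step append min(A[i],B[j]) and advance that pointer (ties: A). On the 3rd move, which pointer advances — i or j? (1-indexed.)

i

[i=1,j=1] A[i]=18>B[j]=2 take 2 → j++
[i=1,j=2] A[i]=18>B[j]=3 take 3 → j++
[i=1,j=3] A[i]=18<=B[j]=28 take 18 → i++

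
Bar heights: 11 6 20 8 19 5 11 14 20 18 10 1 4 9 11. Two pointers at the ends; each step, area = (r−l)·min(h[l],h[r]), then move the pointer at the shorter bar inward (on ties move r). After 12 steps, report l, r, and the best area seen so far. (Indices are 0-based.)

[0,14] min(11,11)*14=154 best=154 * → r--
[0,13] min(11,9)*13=117 best=154 → r--
[0,12] min(11,4)*12=48 best=154 → r--
[0,11] min(11,1)*11=11 best=154 → r--
[0,10] min(11,10)*10=100 best=154 → r--
[0,9] min(11,18)*9=99 best=154 → l++
[1,9] min(6,18)*8=48 best=154 → l++
[2,9] min(20,18)*7=126 best=154 → r--
[2,8] min(20,20)*6=120 best=154 → r--
[2,7] min(20,14)*5=70 best=154 → r--
[2,6] min(20,11)*4=44 best=154 → r--
[2,5] min(20,5)*3=15 best=154 → r--

l=2, r=4, best area=154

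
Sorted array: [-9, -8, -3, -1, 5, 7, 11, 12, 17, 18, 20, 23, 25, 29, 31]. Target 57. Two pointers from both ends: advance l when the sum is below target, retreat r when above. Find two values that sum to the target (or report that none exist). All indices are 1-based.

[1,15] -9+31=22 <57 → l++
[2,15] -8+31=23 <57 → l++
[3,15] -3+31=28 <57 → l++
[4,15] -1+31=30 <57 → l++
[5,15] 5+31=36 <57 → l++
[6,15] 7+31=38 <57 → l++
[7,15] 11+31=42 <57 → l++
[8,15] 12+31=43 <57 → l++
[9,15] 17+31=48 <57 → l++
[10,15] 18+31=49 <57 → l++
[11,15] 20+31=51 <57 → l++
[12,15] 23+31=54 <57 → l++
[13,15] 25+31=56 <57 → l++
[14,15] 29+31=60 >57 → r--

no pair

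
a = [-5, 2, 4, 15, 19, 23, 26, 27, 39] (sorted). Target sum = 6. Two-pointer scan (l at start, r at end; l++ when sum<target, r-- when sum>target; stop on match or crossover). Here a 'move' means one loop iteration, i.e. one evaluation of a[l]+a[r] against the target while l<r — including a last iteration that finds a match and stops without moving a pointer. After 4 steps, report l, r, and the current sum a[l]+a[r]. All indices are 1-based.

l=1, r=5, sum=14

l=1 r=9: -5+39=34 >6, r--
l=1 r=8: -5+27=22 >6, r--
l=1 r=7: -5+26=21 >6, r--
l=1 r=6: -5+23=18 >6, r--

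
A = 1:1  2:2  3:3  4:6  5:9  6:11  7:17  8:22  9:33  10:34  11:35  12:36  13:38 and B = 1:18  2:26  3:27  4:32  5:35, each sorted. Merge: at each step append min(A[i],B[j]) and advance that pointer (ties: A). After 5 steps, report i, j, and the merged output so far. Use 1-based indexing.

[i=1,j=1] A[i]=1<=B[j]=18 take 1 → i++
[i=2,j=1] A[i]=2<=B[j]=18 take 2 → i++
[i=3,j=1] A[i]=3<=B[j]=18 take 3 → i++
[i=4,j=1] A[i]=6<=B[j]=18 take 6 → i++
[i=5,j=1] A[i]=9<=B[j]=18 take 9 → i++

i=6, j=1, merged so far=[1, 2, 3, 6, 9]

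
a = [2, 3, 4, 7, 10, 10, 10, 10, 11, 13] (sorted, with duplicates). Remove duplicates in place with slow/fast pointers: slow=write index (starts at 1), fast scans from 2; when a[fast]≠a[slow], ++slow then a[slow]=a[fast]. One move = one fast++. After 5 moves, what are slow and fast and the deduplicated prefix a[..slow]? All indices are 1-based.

(s=1,f=2) a[fast]=3≠a[slow]=2 write a[2]=3 → slow++,fast++
(s=2,f=3) a[fast]=4≠a[slow]=3 write a[3]=4 → slow++,fast++
(s=3,f=4) a[fast]=7≠a[slow]=4 write a[4]=7 → slow++,fast++
(s=4,f=5) a[fast]=10≠a[slow]=7 write a[5]=10 → slow++,fast++
(s=5,f=6) a[fast]=10=a[slow] dup → fast++

slow=5, fast=7, prefix=[2, 3, 4, 7, 10]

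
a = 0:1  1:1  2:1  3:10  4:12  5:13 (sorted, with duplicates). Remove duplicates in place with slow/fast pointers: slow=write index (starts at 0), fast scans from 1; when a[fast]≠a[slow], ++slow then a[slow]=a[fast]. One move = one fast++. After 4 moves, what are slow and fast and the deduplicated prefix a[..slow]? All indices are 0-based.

slow=2, fast=5, prefix=[1, 10, 12]

(s=0,f=1) a[fast]=1=a[slow] dup → fast++
(s=0,f=2) a[fast]=1=a[slow] dup → fast++
(s=0,f=3) a[fast]=10≠a[slow]=1 write a[1]=10 → slow++,fast++
(s=1,f=4) a[fast]=12≠a[slow]=10 write a[2]=12 → slow++,fast++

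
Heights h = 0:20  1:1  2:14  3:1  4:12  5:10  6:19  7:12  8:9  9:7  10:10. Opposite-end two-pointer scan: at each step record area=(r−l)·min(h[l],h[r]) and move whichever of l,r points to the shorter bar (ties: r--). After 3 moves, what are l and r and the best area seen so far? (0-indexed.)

[0,10] min(20,10)*10=100 best=100 * → r--
[0,9] min(20,7)*9=63 best=100 → r--
[0,8] min(20,9)*8=72 best=100 → r--

l=0, r=7, best area=100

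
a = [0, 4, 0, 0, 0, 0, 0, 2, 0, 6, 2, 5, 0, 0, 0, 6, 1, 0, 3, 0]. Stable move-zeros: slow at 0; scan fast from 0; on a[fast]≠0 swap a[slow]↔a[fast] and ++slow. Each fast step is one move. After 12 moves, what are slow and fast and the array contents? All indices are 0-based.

slow=5, fast=12, a=[4, 2, 6, 2, 5, 0, 0, 0, 0, 0, 0, 0, 0, 0, 0, 6, 1, 0, 3, 0]

slow=0 fast=0: a[fast]=0, fast++
slow=0 fast=1: a[fast]=4≠0 swap→a[0]=4, slow++,fast++
slow=1 fast=2: a[fast]=0, fast++
slow=1 fast=3: a[fast]=0, fast++
slow=1 fast=4: a[fast]=0, fast++
slow=1 fast=5: a[fast]=0, fast++
slow=1 fast=6: a[fast]=0, fast++
slow=1 fast=7: a[fast]=2≠0 swap→a[1]=2, slow++,fast++
slow=2 fast=8: a[fast]=0, fast++
slow=2 fast=9: a[fast]=6≠0 swap→a[2]=6, slow++,fast++
slow=3 fast=10: a[fast]=2≠0 swap→a[3]=2, slow++,fast++
slow=4 fast=11: a[fast]=5≠0 swap→a[4]=5, slow++,fast++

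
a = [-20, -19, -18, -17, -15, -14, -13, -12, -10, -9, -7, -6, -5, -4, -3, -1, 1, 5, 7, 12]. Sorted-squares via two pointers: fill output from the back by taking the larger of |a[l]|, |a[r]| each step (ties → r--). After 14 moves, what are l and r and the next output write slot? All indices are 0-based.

l=0 r=19: |-20|>|12| out[19]=400, l++
l=1 r=19: |-19|>|12| out[18]=361, l++
l=2 r=19: |-18|>|12| out[17]=324, l++
l=3 r=19: |-17|>|12| out[16]=289, l++
l=4 r=19: |-15|>|12| out[15]=225, l++
l=5 r=19: |-14|>|12| out[14]=196, l++
l=6 r=19: |-13|>|12| out[13]=169, l++
l=7 r=19: |-12|<=|12| out[12]=144, r--
l=7 r=18: |-12|>|7| out[11]=144, l++
l=8 r=18: |-10|>|7| out[10]=100, l++
l=9 r=18: |-9|>|7| out[9]=81, l++
l=10 r=18: |-7|<=|7| out[8]=49, r--
l=10 r=17: |-7|>|5| out[7]=49, l++
l=11 r=17: |-6|>|5| out[6]=36, l++

l=12, r=17, next write slot=5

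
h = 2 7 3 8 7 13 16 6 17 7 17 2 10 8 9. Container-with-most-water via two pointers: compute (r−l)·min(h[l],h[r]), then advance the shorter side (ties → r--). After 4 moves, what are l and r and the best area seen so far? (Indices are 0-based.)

l=0 r=14: min(2,9)*14=28 best=28 *, l++
l=1 r=14: min(7,9)*13=91 best=91 *, l++
l=2 r=14: min(3,9)*12=36 best=91, l++
l=3 r=14: min(8,9)*11=88 best=91, l++

l=4, r=14, best area=91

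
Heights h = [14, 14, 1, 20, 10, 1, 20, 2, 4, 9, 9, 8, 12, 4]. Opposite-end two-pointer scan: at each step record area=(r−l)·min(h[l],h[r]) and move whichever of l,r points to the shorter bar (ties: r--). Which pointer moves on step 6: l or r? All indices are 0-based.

l=0 r=13: min(14,4)*13=52 best=52 *, r--
l=0 r=12: min(14,12)*12=144 best=144 *, r--
l=0 r=11: min(14,8)*11=88 best=144, r--
l=0 r=10: min(14,9)*10=90 best=144, r--
l=0 r=9: min(14,9)*9=81 best=144, r--
l=0 r=8: min(14,4)*8=32 best=144, r--

r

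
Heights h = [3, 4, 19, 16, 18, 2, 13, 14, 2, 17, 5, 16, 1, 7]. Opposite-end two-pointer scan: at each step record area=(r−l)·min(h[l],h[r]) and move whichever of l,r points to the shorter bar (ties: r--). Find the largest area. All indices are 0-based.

max area = 144

l=0 r=13: min(3,7)*13=39 best=39 *, l++
l=1 r=13: min(4,7)*12=48 best=48 *, l++
l=2 r=13: min(19,7)*11=77 best=77 *, r--
l=2 r=12: min(19,1)*10=10 best=77, r--
l=2 r=11: min(19,16)*9=144 best=144 *, r--
l=2 r=10: min(19,5)*8=40 best=144, r--
l=2 r=9: min(19,17)*7=119 best=144, r--
l=2 r=8: min(19,2)*6=12 best=144, r--
l=2 r=7: min(19,14)*5=70 best=144, r--
l=2 r=6: min(19,13)*4=52 best=144, r--
l=2 r=5: min(19,2)*3=6 best=144, r--
l=2 r=4: min(19,18)*2=36 best=144, r--
l=2 r=3: min(19,16)*1=16 best=144, r--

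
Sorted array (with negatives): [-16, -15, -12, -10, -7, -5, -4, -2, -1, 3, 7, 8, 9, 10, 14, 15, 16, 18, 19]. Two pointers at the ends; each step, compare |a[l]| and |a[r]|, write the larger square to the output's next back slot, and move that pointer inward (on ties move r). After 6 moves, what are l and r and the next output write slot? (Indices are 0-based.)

l=0 r=18: |-16|<=|19| out[18]=361, r--
l=0 r=17: |-16|<=|18| out[17]=324, r--
l=0 r=16: |-16|<=|16| out[16]=256, r--
l=0 r=15: |-16|>|15| out[15]=256, l++
l=1 r=15: |-15|<=|15| out[14]=225, r--
l=1 r=14: |-15|>|14| out[13]=225, l++

l=2, r=14, next write slot=12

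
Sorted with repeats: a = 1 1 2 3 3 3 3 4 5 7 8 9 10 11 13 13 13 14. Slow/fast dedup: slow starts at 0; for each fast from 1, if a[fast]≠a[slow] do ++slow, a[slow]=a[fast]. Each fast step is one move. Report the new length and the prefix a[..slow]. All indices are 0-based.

length 12; prefix = [1, 2, 3, 4, 5, 7, 8, 9, 10, 11, 13, 14]

(s=0,f=1) a[fast]=1=a[slow] dup → fast++
(s=0,f=2) a[fast]=2≠a[slow]=1 write a[1]=2 → slow++,fast++
(s=1,f=3) a[fast]=3≠a[slow]=2 write a[2]=3 → slow++,fast++
(s=2,f=4) a[fast]=3=a[slow] dup → fast++
(s=2,f=5) a[fast]=3=a[slow] dup → fast++
(s=2,f=6) a[fast]=3=a[slow] dup → fast++
(s=2,f=7) a[fast]=4≠a[slow]=3 write a[3]=4 → slow++,fast++
(s=3,f=8) a[fast]=5≠a[slow]=4 write a[4]=5 → slow++,fast++
(s=4,f=9) a[fast]=7≠a[slow]=5 write a[5]=7 → slow++,fast++
(s=5,f=10) a[fast]=8≠a[slow]=7 write a[6]=8 → slow++,fast++
(s=6,f=11) a[fast]=9≠a[slow]=8 write a[7]=9 → slow++,fast++
(s=7,f=12) a[fast]=10≠a[slow]=9 write a[8]=10 → slow++,fast++
(s=8,f=13) a[fast]=11≠a[slow]=10 write a[9]=11 → slow++,fast++
(s=9,f=14) a[fast]=13≠a[slow]=11 write a[10]=13 → slow++,fast++
(s=10,f=15) a[fast]=13=a[slow] dup → fast++
(s=10,f=16) a[fast]=13=a[slow] dup → fast++
(s=10,f=17) a[fast]=14≠a[slow]=13 write a[11]=14 → slow++,fast++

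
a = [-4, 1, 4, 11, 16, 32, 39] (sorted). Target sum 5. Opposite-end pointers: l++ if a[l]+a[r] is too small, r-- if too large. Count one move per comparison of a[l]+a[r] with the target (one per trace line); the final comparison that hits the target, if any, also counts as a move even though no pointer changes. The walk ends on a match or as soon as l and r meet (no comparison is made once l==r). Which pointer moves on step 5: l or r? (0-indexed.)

l

[0,6] -4+39=35 >5 → r--
[0,5] -4+32=28 >5 → r--
[0,4] -4+16=12 >5 → r--
[0,3] -4+11=7 >5 → r--
[0,2] -4+4=0 <5 → l++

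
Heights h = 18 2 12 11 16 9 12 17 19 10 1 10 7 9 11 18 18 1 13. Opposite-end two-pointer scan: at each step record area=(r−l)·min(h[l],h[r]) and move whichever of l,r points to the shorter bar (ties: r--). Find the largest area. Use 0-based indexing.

max area = 288

l=0 r=18: min(18,13)*18=234 best=234 *, r--
l=0 r=17: min(18,1)*17=17 best=234, r--
l=0 r=16: min(18,18)*16=288 best=288 *, r--
l=0 r=15: min(18,18)*15=270 best=288, r--
l=0 r=14: min(18,11)*14=154 best=288, r--
l=0 r=13: min(18,9)*13=117 best=288, r--
l=0 r=12: min(18,7)*12=84 best=288, r--
l=0 r=11: min(18,10)*11=110 best=288, r--
l=0 r=10: min(18,1)*10=10 best=288, r--
l=0 r=9: min(18,10)*9=90 best=288, r--
l=0 r=8: min(18,19)*8=144 best=288, l++
l=1 r=8: min(2,19)*7=14 best=288, l++
l=2 r=8: min(12,19)*6=72 best=288, l++
l=3 r=8: min(11,19)*5=55 best=288, l++
l=4 r=8: min(16,19)*4=64 best=288, l++
l=5 r=8: min(9,19)*3=27 best=288, l++
l=6 r=8: min(12,19)*2=24 best=288, l++
l=7 r=8: min(17,19)*1=17 best=288, l++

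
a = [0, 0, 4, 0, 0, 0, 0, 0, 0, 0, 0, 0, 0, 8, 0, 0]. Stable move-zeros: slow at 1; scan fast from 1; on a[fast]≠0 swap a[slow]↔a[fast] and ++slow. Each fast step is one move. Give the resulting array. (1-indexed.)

(s=1,f=1) a[fast]=0 → fast++
(s=1,f=2) a[fast]=0 → fast++
(s=1,f=3) a[fast]=4≠0 swap→a[1]=4 → slow++,fast++
(s=2,f=4) a[fast]=0 → fast++
(s=2,f=5) a[fast]=0 → fast++
(s=2,f=6) a[fast]=0 → fast++
(s=2,f=7) a[fast]=0 → fast++
(s=2,f=8) a[fast]=0 → fast++
(s=2,f=9) a[fast]=0 → fast++
(s=2,f=10) a[fast]=0 → fast++
(s=2,f=11) a[fast]=0 → fast++
(s=2,f=12) a[fast]=0 → fast++
(s=2,f=13) a[fast]=0 → fast++
(s=2,f=14) a[fast]=8≠0 swap→a[2]=8 → slow++,fast++
(s=3,f=15) a[fast]=0 → fast++
(s=3,f=16) a[fast]=0 → fast++

[4, 8, 0, 0, 0, 0, 0, 0, 0, 0, 0, 0, 0, 0, 0, 0]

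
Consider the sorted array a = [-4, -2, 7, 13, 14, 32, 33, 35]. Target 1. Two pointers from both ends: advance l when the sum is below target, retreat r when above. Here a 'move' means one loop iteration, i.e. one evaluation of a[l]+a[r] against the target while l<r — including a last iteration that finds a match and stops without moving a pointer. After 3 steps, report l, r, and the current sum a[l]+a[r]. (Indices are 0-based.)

[0,7] -4+35=31 >1 → r--
[0,6] -4+33=29 >1 → r--
[0,5] -4+32=28 >1 → r--

l=0, r=4, sum=10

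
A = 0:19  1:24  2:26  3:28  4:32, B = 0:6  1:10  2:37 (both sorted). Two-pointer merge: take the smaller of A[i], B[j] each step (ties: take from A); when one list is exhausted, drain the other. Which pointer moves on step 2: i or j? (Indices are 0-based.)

j

i=0 j=0: A[i]=19>B[j]=6 take 6, j++
i=0 j=1: A[i]=19>B[j]=10 take 10, j++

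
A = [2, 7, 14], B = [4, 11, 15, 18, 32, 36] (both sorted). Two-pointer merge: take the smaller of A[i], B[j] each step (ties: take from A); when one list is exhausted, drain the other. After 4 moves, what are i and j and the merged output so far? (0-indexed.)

i=2, j=2, merged so far=[2, 4, 7, 11]

[i=0,j=0] A[i]=2<=B[j]=4 take 2 → i++
[i=1,j=0] A[i]=7>B[j]=4 take 4 → j++
[i=1,j=1] A[i]=7<=B[j]=11 take 7 → i++
[i=2,j=1] A[i]=14>B[j]=11 take 11 → j++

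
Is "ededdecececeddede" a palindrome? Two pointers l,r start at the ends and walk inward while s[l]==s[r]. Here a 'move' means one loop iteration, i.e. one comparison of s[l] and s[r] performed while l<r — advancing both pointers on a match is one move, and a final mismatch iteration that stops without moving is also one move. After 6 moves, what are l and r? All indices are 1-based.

l=7, r=11

[1,17] 'e'=='e' → l++,r--
[2,16] 'd'=='d' → l++,r--
[3,15] 'e'=='e' → l++,r--
[4,14] 'd'=='d' → l++,r--
[5,13] 'd'=='d' → l++,r--
[6,12] 'e'=='e' → l++,r--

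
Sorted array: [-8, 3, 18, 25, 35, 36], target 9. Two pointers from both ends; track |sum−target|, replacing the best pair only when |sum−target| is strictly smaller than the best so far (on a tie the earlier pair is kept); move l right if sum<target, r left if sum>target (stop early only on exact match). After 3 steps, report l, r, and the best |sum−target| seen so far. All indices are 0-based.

l=0, r=2, best |Δ|=8

[0,5] -8+36=28 d=19 * → r--
[0,4] -8+35=27 d=18 * → r--
[0,3] -8+25=17 d=8 * → r--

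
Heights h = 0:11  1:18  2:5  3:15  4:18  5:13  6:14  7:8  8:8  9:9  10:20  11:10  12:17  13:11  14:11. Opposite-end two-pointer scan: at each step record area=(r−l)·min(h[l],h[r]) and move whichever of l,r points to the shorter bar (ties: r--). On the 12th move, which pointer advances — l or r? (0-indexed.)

l

[0,14] min(11,11)*14=154 best=154 * → r--
[0,13] min(11,11)*13=143 best=154 → r--
[0,12] min(11,17)*12=132 best=154 → l++
[1,12] min(18,17)*11=187 best=187 * → r--
[1,11] min(18,10)*10=100 best=187 → r--
[1,10] min(18,20)*9=162 best=187 → l++
[2,10] min(5,20)*8=40 best=187 → l++
[3,10] min(15,20)*7=105 best=187 → l++
[4,10] min(18,20)*6=108 best=187 → l++
[5,10] min(13,20)*5=65 best=187 → l++
[6,10] min(14,20)*4=56 best=187 → l++
[7,10] min(8,20)*3=24 best=187 → l++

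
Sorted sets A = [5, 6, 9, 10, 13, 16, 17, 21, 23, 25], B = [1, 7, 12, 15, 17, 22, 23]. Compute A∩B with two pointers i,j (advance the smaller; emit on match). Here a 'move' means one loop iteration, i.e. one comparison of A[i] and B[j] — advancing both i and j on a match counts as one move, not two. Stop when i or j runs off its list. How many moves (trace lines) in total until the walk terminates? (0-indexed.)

14 moves

i=0 j=0: 5>1, j++
i=0 j=1: 5<7, i++
i=1 j=1: 6<7, i++
i=2 j=1: 9>7, j++
i=2 j=2: 9<12, i++
i=3 j=2: 10<12, i++
i=4 j=2: 13>12, j++
i=4 j=3: 13<15, i++
i=5 j=3: 16>15, j++
i=5 j=4: 16<17, i++
i=6 j=4: 17==17 emit, i++,j++
i=7 j=5: 21<22, i++
i=8 j=5: 23>22, j++
i=8 j=6: 23==23 emit, i++,j++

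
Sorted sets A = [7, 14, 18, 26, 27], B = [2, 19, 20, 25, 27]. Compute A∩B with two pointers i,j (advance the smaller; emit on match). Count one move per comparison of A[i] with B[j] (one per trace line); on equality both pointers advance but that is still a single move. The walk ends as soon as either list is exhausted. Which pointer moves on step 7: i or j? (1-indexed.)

j

[i=1,j=1] 7>2 → j++
[i=1,j=2] 7<19 → i++
[i=2,j=2] 14<19 → i++
[i=3,j=2] 18<19 → i++
[i=4,j=2] 26>19 → j++
[i=4,j=3] 26>20 → j++
[i=4,j=4] 26>25 → j++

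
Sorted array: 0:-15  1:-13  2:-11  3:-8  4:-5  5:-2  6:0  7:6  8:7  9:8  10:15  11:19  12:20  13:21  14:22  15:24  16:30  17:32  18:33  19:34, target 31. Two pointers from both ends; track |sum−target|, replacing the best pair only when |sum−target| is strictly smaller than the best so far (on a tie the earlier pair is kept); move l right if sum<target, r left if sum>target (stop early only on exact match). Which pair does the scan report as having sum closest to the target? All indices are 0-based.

pair (-2, 33) with sum 31 (|Δ|=0)

l=0 r=19: -15+34=19 d=12 *, l++
l=1 r=19: -13+34=21 d=10 *, l++
l=2 r=19: -11+34=23 d=8 *, l++
l=3 r=19: -8+34=26 d=5 *, l++
l=4 r=19: -5+34=29 d=2 *, l++
l=5 r=19: -2+34=32 d=1 *, r--
l=5 r=18: -2+33=31 d=0 *, stop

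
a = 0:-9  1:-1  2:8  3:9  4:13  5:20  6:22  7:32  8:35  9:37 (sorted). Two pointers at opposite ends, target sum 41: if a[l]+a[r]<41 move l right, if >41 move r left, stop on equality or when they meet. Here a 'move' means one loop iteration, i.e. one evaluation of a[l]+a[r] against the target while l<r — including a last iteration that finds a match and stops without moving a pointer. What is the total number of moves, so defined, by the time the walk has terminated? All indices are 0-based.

[0,9] -9+37=28 <41 → l++
[1,9] -1+37=36 <41 → l++
[2,9] 8+37=45 >41 → r--
[2,8] 8+35=43 >41 → r--
[2,7] 8+32=40 <41 → l++
[3,7] 9+32=41 → found

6 moves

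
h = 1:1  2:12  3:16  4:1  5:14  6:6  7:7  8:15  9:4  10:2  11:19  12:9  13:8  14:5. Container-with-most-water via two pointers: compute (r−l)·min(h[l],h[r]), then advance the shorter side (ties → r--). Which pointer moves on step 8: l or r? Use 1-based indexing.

l

[1,14] min(1,5)*13=13 best=13 * → l++
[2,14] min(12,5)*12=60 best=60 * → r--
[2,13] min(12,8)*11=88 best=88 * → r--
[2,12] min(12,9)*10=90 best=90 * → r--
[2,11] min(12,19)*9=108 best=108 * → l++
[3,11] min(16,19)*8=128 best=128 * → l++
[4,11] min(1,19)*7=7 best=128 → l++
[5,11] min(14,19)*6=84 best=128 → l++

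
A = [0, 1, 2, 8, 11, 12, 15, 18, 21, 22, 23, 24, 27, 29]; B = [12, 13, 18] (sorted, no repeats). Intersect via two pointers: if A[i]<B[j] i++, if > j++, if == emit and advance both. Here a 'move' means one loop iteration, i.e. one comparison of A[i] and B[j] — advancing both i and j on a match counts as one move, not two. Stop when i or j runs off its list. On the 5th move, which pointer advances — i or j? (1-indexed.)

i

[i=1,j=1] 0<12 → i++
[i=2,j=1] 1<12 → i++
[i=3,j=1] 2<12 → i++
[i=4,j=1] 8<12 → i++
[i=5,j=1] 11<12 → i++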